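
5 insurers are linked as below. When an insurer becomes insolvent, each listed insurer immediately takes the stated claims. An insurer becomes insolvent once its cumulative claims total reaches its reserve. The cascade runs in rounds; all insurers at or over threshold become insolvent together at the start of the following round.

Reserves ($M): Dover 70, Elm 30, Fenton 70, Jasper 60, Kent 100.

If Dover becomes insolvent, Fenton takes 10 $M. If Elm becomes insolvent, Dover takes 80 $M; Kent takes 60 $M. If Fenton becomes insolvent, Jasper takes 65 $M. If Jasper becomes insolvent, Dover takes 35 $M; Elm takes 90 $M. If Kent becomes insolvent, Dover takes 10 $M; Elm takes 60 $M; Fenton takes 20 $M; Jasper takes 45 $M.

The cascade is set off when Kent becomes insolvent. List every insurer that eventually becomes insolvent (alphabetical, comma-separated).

Dover, Elm, Kent

Round 1 — Kent becomes insolvent (initial).
  Dover: +10 → 10 < 70
  Elm: +60 → 60 ≥ 30
  Fenton: +20 → 20 < 70
  Jasper: +45 → 45 < 60
Round 2 — Elm becomes insolvent.
  Dover: +80 → 90 ≥ 70
Round 3 — Dover becomes insolvent.
  Fenton: +10 → 30 < 70
No further insolvencies.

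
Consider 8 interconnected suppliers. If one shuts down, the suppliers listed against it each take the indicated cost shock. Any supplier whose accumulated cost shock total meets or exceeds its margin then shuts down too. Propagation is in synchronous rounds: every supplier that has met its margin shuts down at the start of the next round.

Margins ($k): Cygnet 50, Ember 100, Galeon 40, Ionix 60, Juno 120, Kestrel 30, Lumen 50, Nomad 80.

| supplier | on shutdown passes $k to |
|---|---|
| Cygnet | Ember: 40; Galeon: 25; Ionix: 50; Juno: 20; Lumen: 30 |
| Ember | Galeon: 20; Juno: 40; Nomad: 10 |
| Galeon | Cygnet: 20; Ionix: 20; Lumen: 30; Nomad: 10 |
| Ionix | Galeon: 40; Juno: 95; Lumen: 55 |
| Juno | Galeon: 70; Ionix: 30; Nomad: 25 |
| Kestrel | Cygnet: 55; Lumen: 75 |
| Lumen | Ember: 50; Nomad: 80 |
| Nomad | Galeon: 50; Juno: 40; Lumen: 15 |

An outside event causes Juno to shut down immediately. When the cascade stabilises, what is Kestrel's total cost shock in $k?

Round 1 — Juno shuts down (initial).
  Galeon: +70 → 70 ≥ 40
  Ionix: +30 → 30 < 60
  Nomad: +25 → 25 < 80
Round 2 — Galeon shuts down.
  Cygnet: +20 → 20 < 50
  Ionix: +20 → 50 < 60
  Lumen: +30 → 30 < 50
  Nomad: +10 → 35 < 80
No further shutdowns.

0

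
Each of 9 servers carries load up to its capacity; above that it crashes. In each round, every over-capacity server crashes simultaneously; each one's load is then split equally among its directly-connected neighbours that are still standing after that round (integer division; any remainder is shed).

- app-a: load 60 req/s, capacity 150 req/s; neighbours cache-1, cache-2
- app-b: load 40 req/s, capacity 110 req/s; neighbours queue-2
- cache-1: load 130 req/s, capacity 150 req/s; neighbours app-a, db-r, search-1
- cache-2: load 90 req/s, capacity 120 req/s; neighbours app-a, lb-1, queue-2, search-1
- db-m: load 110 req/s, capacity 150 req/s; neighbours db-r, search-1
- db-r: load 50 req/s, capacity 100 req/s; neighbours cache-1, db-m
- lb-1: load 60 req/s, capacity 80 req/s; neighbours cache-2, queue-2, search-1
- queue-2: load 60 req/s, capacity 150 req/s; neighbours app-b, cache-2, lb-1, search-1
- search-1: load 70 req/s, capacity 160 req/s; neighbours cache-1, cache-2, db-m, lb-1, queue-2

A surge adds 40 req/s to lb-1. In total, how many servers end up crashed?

Round 1 — lb-1 at 100 > 80. lb-1 crashes.
  lb-1 sheds 100 req/s to cache-2, queue-2, search-1: 33 each (1 lost).
    cache-2: 90+33 = 123 > 120
    queue-2: 60+33 = 93 ≤ 150
    search-1: 70+33 = 103 ≤ 160
Round 2 — cache-2 crashes.
  cache-2 sheds 123 req/s to app-a, queue-2, search-1: 41 each.
    app-a: 60+41 = 101 ≤ 150
    queue-2: 93+41 = 134 ≤ 150
    search-1: 103+41 = 144 ≤ 160
No further crashes.

2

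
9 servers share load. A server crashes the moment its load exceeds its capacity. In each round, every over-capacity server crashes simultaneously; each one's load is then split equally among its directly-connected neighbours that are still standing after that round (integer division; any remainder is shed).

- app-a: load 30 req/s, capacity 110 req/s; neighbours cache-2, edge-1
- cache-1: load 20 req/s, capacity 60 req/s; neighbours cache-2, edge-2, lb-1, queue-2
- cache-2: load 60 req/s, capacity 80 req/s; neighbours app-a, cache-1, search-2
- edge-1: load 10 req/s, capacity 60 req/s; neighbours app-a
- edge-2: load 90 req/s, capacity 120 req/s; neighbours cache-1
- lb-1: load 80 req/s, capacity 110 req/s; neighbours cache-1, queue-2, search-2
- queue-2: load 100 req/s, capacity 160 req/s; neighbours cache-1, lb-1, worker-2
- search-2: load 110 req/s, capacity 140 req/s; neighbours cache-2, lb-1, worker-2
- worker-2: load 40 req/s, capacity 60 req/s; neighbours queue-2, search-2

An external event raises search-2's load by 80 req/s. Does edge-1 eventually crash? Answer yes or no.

Round 1 — search-2 at 190 > 140. search-2 crashes.
  search-2 sheds 190 req/s to cache-2, lb-1, worker-2: 63 each (1 lost).
    cache-2: 60+63 = 123 > 80
    lb-1: 80+63 = 143 > 110
    worker-2: 40+63 = 103 > 60
Round 2 — cache-2, lb-1, worker-2 crash.
  cache-2 sheds 123 req/s to app-a, cache-1: 61 each (1 lost).
    app-a: 30+61 = 91 ≤ 110
    cache-1: 20+61 = 81 > 60
  lb-1 sheds 143 req/s to cache-1, queue-2: 71 each (1 lost).
    cache-1: 81+71 = 152 > 60
    queue-2: 100+71 = 171 > 160
  worker-2 sheds 103 req/s to queue-2: 103 each.
    queue-2: 171+103 = 274 > 160
Round 3 — cache-1, queue-2 crash.
  cache-1 sheds 152 req/s to edge-2: 152 each.
    edge-2: 90+152 = 242 > 120
  queue-2 sheds 274 req/s: no online neighbours, lost.
Round 4 — edge-2 crashes.
  edge-2 sheds 242 req/s: no online neighbours, lost.
No further crashes.

no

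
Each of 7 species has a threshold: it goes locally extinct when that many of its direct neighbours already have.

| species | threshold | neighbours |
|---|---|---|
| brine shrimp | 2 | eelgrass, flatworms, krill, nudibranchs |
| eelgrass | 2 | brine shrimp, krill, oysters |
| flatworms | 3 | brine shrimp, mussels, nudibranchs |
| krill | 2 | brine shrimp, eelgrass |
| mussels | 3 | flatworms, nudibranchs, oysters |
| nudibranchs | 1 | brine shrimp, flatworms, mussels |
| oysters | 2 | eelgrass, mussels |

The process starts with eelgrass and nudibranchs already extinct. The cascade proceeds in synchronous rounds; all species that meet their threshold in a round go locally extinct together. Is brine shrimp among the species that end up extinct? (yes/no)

yes

Round 1 — eelgrass, nudibranchs go locally extinct (initial).
Round 2 — checking thresholds:
  brine shrimp: 2 of 4 neighbours ≥ 2, goes locally extinct.
  flatworms: 1 of 3 neighbours < 3, not yet.
  krill: 1 of 2 neighbours < 2, not yet.
  mussels: 1 of 3 neighbours < 3, not yet.
  oysters: 1 of 2 neighbours < 2, not yet.
Round 3 — checking thresholds:
  flatworms: 2 of 3 neighbours < 3, not yet.
  krill: 2 of 2 neighbours ≥ 2, goes locally extinct.
  mussels: 1 of 3 neighbours < 3, not yet.
  oysters: 1 of 2 neighbours < 2, not yet.
Round 4 — no new extinctions; cascade stops.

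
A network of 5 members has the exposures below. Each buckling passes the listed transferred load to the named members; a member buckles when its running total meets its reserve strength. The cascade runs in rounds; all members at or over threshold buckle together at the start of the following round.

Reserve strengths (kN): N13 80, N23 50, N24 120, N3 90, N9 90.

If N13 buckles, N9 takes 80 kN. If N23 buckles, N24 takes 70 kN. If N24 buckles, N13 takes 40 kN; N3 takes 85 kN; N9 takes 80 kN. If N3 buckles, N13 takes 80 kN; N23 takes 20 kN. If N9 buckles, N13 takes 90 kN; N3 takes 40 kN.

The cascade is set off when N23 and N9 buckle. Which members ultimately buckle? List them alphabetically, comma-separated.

N13, N23, N9

Round 1 — N23, N9 buckle (initial).
  N13: +90 → 90 ≥ 80
  N24: +70 → 70 < 120
  N3: +40 → 40 < 90
Round 2 — N13 buckles.
No further bucklings.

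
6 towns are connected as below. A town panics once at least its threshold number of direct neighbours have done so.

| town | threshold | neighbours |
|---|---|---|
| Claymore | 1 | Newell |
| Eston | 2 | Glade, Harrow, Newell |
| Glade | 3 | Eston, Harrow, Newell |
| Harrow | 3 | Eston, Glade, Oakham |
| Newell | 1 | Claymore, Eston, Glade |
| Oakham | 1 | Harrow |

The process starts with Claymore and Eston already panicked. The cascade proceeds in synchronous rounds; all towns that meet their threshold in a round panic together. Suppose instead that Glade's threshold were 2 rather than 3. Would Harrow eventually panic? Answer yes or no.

With Glade's threshold at 2:
Round 1 — Claymore, Eston panic (initial).
Round 2 — checking thresholds:
  Glade: 1 of 3 neighbours < 2, holds.
  Harrow: 1 of 3 neighbours < 3, holds.
  Newell: 2 of 3 neighbours ≥ 1, panics.
Round 3 — checking thresholds:
  Glade: 2 of 3 neighbours ≥ 2, panics.
  Harrow: 1 of 3 neighbours < 3, holds.
Round 4 — no new panics; cascade stops.

no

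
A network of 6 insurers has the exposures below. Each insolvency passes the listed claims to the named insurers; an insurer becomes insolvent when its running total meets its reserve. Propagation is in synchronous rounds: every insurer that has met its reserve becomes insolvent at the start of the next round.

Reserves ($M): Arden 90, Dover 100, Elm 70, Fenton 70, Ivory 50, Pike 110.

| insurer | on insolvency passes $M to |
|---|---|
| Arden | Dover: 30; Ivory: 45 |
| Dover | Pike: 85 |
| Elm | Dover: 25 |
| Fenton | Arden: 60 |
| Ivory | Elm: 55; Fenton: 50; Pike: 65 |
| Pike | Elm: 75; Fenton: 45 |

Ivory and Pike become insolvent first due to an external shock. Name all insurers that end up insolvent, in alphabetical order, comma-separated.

Round 1 — Ivory, Pike become insolvent (initial).
  Elm: +55+75 → 130 ≥ 70
  Fenton: +50+45 → 95 ≥ 70
Round 2 — Elm, Fenton become insolvent.
  Arden: +60 → 60 < 90
  Dover: +25 → 25 < 100
No further insolvencies.

Elm, Fenton, Ivory, Pike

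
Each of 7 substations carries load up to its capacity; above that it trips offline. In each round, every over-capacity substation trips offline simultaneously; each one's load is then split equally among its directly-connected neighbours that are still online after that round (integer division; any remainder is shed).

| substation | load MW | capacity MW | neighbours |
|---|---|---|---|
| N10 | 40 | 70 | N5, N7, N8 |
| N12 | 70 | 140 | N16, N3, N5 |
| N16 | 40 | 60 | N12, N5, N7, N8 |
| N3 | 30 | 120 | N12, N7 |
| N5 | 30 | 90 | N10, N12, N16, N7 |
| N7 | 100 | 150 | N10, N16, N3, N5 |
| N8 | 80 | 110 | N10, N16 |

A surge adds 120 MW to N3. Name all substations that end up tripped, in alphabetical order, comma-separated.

N10, N12, N16, N3, N5, N7, N8

Round 1 — N3 at 150 > 120. N3 trips offline.
  N3 sheds 150 MW to N12, N7: 75 each.
    N12: 70+75 = 145 > 140
    N7: 100+75 = 175 > 150
Round 2 — N12, N7 trip offline.
  N12 sheds 145 MW to N16, N5: 72 each (1 lost).
    N16: 40+72 = 112 > 60
    N5: 30+72 = 102 > 90
  N7 sheds 175 MW to N10, N16, N5: 58 each (1 lost).
    N10: 40+58 = 98 > 70
    N16: 112+58 = 170 > 60
    N5: 102+58 = 160 > 90
Round 3 — N10, N16, N5 trip offline.
  N10 sheds 98 MW to N8: 98 each.
    N8: 80+98 = 178 > 110
  N16 sheds 170 MW to N8: 170 each.
    N8: 178+170 = 348 > 110
  N5 sheds 160 MW: no online neighbours, lost.
Round 4 — N8 trips offline.
  N8 sheds 348 MW: no online neighbours, lost.
No further trips.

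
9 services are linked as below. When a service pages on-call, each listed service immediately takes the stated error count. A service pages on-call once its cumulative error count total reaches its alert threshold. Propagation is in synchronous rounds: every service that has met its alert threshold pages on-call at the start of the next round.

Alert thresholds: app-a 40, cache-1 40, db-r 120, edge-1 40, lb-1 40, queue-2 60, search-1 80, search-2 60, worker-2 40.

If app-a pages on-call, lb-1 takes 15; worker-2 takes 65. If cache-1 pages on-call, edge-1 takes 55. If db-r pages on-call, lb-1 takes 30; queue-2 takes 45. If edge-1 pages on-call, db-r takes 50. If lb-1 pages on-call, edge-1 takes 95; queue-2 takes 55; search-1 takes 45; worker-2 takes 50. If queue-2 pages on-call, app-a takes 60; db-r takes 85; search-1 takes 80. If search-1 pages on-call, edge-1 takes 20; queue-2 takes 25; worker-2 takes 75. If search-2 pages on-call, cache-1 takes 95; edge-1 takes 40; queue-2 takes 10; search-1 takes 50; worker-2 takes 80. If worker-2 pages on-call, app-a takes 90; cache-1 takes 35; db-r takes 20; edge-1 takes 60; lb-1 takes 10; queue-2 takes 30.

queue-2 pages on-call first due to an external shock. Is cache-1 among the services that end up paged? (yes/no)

Round 1 — queue-2 pages on-call (initial).
  app-a: +60 → 60 ≥ 40
  db-r: +85 → 85 < 120
  search-1: +80 → 80 ≥ 80
Round 2 — app-a, search-1 page on-call.
  edge-1: +20 → 20 < 40
  lb-1: +15 → 15 < 40
  worker-2: +65+75 → 140 ≥ 40
Round 3 — worker-2 pages on-call.
  cache-1: +35 → 35 < 40
  db-r: +20 → 105 < 120
  edge-1: +60 → 80 ≥ 40
  lb-1: +10 → 25 < 40
Round 4 — edge-1 pages on-call.
  db-r: +50 → 155 ≥ 120
Round 5 — db-r pages on-call.
  lb-1: +30 → 55 ≥ 40
Round 6 — lb-1 pages on-call.
No further pages.

no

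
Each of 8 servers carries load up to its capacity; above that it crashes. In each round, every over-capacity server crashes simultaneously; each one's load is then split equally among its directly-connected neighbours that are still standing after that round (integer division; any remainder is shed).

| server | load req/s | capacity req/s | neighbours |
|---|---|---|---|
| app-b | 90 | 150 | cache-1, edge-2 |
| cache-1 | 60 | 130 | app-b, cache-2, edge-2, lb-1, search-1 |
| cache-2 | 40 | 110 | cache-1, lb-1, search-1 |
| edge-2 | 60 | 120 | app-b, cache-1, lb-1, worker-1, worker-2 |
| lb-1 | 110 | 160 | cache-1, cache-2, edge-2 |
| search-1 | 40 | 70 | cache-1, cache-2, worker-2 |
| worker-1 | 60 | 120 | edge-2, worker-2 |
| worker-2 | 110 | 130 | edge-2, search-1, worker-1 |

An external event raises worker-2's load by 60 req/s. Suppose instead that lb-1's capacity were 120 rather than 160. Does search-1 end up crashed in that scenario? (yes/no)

With lb-1's capacity at 120:
Round 1 — worker-2 at 170 > 130. worker-2 crashes.
  worker-2 sheds 170 req/s to edge-2, search-1, worker-1: 56 each (2 lost).
    edge-2: 60+56 = 116 ≤ 120
    search-1: 40+56 = 96 > 70
    worker-1: 60+56 = 116 ≤ 120
Round 2 — search-1 crashes.
  search-1 sheds 96 req/s to cache-1, cache-2: 48 each.
    cache-1: 60+48 = 108 ≤ 130
    cache-2: 40+48 = 88 ≤ 110
No further crashes.

yes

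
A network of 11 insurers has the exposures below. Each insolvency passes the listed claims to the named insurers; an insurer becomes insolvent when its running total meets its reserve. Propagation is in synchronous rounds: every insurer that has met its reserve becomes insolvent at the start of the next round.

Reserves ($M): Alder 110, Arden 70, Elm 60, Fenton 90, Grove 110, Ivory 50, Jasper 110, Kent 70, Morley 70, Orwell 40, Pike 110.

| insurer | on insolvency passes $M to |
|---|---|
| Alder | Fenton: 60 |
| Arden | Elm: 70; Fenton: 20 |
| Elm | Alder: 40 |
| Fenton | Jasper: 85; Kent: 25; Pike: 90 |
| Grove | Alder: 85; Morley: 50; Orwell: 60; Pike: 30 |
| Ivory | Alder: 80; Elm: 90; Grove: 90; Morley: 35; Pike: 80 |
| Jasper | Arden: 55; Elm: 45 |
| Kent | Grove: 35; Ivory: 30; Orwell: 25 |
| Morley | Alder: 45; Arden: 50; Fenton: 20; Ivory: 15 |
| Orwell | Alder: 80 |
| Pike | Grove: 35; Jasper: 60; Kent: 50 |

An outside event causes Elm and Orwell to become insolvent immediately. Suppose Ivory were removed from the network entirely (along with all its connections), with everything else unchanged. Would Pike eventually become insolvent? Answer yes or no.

no

With Ivory removed:
Round 1 — Elm, Orwell become insolvent (initial).
  Alder: +40+80 → 120 ≥ 110
Round 2 — Alder becomes insolvent.
  Fenton: +60 → 60 < 90
No further insolvencies.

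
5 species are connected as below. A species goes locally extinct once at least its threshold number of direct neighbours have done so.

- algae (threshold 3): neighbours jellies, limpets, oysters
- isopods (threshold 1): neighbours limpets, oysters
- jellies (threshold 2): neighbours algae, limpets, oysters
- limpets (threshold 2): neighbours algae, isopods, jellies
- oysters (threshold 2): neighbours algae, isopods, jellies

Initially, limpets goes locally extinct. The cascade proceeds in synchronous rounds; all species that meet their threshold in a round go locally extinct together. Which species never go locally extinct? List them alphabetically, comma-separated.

Round 1 — limpets goes locally extinct (initial).
Round 2 — checking thresholds:
  algae: 1 of 3 neighbours < 3, below threshold.
  isopods: 1 of 2 neighbours ≥ 1, goes locally extinct.
  jellies: 1 of 3 neighbours < 2, below threshold.
Round 3 — no new extinctions; cascade stops.

algae, jellies, oysters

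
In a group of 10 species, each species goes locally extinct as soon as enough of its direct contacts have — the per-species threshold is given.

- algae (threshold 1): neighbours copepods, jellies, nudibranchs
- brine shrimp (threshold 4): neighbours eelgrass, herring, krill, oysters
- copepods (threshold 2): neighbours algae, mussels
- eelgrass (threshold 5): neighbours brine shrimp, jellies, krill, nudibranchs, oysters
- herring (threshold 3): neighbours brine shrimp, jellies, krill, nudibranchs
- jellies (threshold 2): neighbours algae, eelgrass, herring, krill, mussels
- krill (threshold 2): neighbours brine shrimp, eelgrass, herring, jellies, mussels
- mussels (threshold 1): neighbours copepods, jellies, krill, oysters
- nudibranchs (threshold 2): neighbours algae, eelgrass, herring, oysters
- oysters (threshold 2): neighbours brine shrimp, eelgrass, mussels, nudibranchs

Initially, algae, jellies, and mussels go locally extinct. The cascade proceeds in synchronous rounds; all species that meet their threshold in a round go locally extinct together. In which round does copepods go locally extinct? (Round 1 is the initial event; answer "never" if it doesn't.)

2

Round 1 — algae, jellies, mussels go locally extinct (initial).
Round 2 — checking thresholds:
  copepods: 2 of 2 neighbours ≥ 2, goes locally extinct.
  eelgrass: 1 of 5 neighbours < 5, not yet.
  herring: 1 of 4 neighbours < 3, not yet.
  krill: 2 of 5 neighbours ≥ 2, goes locally extinct.
  nudibranchs: 1 of 4 neighbours < 2, not yet.
  oysters: 1 of 4 neighbours < 2, not yet.
Round 3 — no new extinctions; cascade stops.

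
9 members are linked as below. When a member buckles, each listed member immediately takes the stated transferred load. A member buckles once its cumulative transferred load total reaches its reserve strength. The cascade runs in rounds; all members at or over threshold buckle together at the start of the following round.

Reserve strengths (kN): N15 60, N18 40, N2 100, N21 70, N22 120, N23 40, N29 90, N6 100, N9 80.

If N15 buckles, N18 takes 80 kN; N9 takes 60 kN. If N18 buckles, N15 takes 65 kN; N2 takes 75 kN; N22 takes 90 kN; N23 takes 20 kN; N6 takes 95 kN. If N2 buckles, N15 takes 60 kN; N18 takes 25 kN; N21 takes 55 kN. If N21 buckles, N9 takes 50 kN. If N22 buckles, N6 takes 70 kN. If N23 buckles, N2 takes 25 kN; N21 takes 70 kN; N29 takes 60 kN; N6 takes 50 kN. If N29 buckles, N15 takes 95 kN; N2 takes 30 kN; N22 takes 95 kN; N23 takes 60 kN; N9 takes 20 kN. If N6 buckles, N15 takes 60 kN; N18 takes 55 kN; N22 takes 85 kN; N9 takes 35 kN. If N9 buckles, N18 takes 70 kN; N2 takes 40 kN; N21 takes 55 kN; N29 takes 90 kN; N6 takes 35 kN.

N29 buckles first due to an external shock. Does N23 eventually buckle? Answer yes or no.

Round 1 — N29 buckles (initial).
  N15: +95 → 95 ≥ 60
  N2: +30 → 30 < 100
  N22: +95 → 95 < 120
  N23: +60 → 60 ≥ 40
  N9: +20 → 20 < 80
Round 2 — N15, N23 buckle.
  N18: +80 → 80 ≥ 40
  N2: +25 → 55 < 100
  N21: +70 → 70 ≥ 70
  N6: +50 → 50 < 100
  N9: +60 → 80 ≥ 80
Round 3 — N18, N21, N9 buckle.
  N2: +75+40 → 170 ≥ 100
  N22: +90 → 185 ≥ 120
  N6: +95+35 → 180 ≥ 100
Round 4 — N2, N22, N6 buckle.
No further bucklings.

yes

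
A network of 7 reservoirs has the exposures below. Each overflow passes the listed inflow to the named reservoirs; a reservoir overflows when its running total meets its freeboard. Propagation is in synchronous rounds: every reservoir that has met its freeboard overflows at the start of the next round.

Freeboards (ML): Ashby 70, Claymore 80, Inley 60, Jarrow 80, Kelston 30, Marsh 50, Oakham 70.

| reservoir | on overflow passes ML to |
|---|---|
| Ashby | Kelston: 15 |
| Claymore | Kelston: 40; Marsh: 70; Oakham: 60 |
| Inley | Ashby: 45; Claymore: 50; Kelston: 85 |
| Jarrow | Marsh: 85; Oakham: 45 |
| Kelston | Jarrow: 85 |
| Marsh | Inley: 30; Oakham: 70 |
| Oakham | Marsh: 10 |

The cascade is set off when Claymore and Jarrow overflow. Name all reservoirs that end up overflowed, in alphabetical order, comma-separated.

Claymore, Jarrow, Kelston, Marsh, Oakham

Round 1 — Claymore, Jarrow overflow (initial).
  Kelston: +40 → 40 ≥ 30
  Marsh: +70+85 → 155 ≥ 50
  Oakham: +60+45 → 105 ≥ 70
Round 2 — Kelston, Marsh, Oakham overflow.
  Inley: +30 → 30 < 60
No further overflows.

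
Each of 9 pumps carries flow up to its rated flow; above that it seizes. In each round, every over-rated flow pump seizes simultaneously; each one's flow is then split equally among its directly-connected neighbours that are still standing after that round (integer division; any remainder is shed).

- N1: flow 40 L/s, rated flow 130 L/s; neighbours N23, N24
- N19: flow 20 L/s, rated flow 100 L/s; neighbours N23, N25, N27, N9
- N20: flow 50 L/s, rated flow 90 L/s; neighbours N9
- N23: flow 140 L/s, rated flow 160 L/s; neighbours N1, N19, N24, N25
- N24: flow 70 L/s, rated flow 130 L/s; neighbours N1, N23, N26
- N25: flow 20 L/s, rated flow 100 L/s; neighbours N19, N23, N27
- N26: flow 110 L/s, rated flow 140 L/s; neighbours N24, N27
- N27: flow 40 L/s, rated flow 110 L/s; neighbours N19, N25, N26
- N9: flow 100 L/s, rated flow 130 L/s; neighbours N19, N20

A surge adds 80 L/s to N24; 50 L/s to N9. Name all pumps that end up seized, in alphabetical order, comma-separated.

N1, N19, N20, N23, N24, N25, N26, N27, N9

Round 1 — N24 at 150 > 130; N9 at 150 > 130. N24, N9 seize.
  N24 sheds 150 L/s to N1, N23, N26: 50 each.
    N1: 40+50 = 90 ≤ 130
    N23: 140+50 = 190 > 160
    N26: 110+50 = 160 > 140
  N9 sheds 150 L/s to N19, N20: 75 each.
    N19: 20+75 = 95 ≤ 100
    N20: 50+75 = 125 > 90
Round 2 — N20, N23, N26 seize.
  N20 sheds 125 L/s: no online neighbours, lost.
  N23 sheds 190 L/s to N1, N19, N25: 63 each (1 lost).
    N1: 90+63 = 153 > 130
    N19: 95+63 = 158 > 100
    N25: 20+63 = 83 ≤ 100
  N26 sheds 160 L/s to N27: 160 each.
    N27: 40+160 = 200 > 110
Round 3 — N1, N19, N27 seize.
  N1 sheds 153 L/s: no online neighbours, lost.
  N19 sheds 158 L/s to N25: 158 each.
    N25: 83+158 = 241 > 100
  N27 sheds 200 L/s to N25: 200 each.
    N25: 241+200 = 441 > 100
Round 4 — N25 seizes.
  N25 sheds 441 L/s: no online neighbours, lost.
No further seizures.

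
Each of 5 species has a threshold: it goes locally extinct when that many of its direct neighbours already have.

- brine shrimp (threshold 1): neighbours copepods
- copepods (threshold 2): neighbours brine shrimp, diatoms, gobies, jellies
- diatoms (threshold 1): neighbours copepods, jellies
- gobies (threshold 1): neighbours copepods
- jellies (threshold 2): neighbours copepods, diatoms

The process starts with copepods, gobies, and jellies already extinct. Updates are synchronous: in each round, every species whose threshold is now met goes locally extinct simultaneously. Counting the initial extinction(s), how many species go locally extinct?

Round 1 — copepods, gobies, jellies go locally extinct (initial).
Round 2 — checking thresholds:
  brine shrimp: 1 of 1 neighbours ≥ 1, goes locally extinct.
  diatoms: 2 of 2 neighbours ≥ 1, goes locally extinct.
Round 3 — no new extinctions; cascade stops.

5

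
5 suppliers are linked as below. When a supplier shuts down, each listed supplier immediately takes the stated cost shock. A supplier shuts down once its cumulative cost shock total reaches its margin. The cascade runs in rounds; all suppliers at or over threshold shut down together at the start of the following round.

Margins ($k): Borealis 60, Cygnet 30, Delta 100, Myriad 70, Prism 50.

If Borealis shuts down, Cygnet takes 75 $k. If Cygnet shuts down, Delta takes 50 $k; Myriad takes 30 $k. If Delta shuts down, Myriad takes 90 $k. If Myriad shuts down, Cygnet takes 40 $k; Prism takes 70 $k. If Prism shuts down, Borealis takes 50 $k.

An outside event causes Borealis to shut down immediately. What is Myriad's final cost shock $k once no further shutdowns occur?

Round 1 — Borealis shuts down (initial).
  Cygnet: +75 → 75 ≥ 30
Round 2 — Cygnet shuts down.
  Delta: +50 → 50 < 100
  Myriad: +30 → 30 < 70
No further shutdowns.

30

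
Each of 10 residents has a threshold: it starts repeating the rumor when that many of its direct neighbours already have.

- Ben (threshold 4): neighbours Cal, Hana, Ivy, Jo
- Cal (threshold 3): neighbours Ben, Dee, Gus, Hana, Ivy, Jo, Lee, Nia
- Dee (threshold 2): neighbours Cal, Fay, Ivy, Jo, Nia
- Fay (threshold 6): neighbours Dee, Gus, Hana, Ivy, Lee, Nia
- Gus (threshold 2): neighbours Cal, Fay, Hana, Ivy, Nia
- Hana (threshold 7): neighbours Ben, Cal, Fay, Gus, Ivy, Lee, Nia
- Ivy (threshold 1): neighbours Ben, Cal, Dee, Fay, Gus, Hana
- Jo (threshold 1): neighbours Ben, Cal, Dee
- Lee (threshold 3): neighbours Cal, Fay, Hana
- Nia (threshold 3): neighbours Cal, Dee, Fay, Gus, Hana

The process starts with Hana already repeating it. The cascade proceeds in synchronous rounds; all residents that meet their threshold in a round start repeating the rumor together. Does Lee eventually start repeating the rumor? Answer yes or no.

Round 1 — Hana starts repeating the rumor (initial).
Round 2 — checking thresholds:
  Ben: 1 of 4 neighbours < 4, below threshold.
  Cal: 1 of 8 neighbours < 3, below threshold.
  Fay: 1 of 6 neighbours < 6, below threshold.
  Gus: 1 of 5 neighbours < 2, below threshold.
  Ivy: 1 of 6 neighbours ≥ 1, starts repeating the rumor.
  Lee: 1 of 3 neighbours < 3, below threshold.
  Nia: 1 of 5 neighbours < 3, below threshold.
Round 3 — checking thresholds:
  Ben: 2 of 4 neighbours < 4, below threshold.
  Cal: 2 of 8 neighbours < 3, below threshold.
  Dee: 1 of 5 neighbours < 2, below threshold.
  Fay: 2 of 6 neighbours < 6, below threshold.
  Gus: 2 of 5 neighbours ≥ 2, starts repeating the rumor.
  Lee: 1 of 3 neighbours < 3, below threshold.
  Nia: 1 of 5 neighbours < 3, below threshold.
Round 4 — checking thresholds:
  Ben: 2 of 4 neighbours < 4, below threshold.
  Cal: 3 of 8 neighbours ≥ 3, starts repeating the rumor.
  Dee: 1 of 5 neighbours < 2, below threshold.
  Fay: 3 of 6 neighbours < 6, below threshold.
  Lee: 1 of 3 neighbours < 3, below threshold.
  Nia: 2 of 5 neighbours < 3, below threshold.
Round 5 — checking thresholds:
  Ben: 3 of 4 neighbours < 4, below threshold.
  Dee: 2 of 5 neighbours ≥ 2, starts repeating the rumor.
  Fay: 3 of 6 neighbours < 6, below threshold.
  Jo: 1 of 3 neighbours ≥ 1, starts repeating the rumor.
  Lee: 2 of 3 neighbours < 3, below threshold.
  Nia: 3 of 5 neighbours ≥ 3, starts repeating the rumor.
Round 6 — checking thresholds:
  Ben: 4 of 4 neighbours ≥ 4, starts repeating the rumor.
  Fay: 5 of 6 neighbours < 6, below threshold.
  Lee: 2 of 3 neighbours < 3, below threshold.
Round 7 — no new spreads; cascade stops.

no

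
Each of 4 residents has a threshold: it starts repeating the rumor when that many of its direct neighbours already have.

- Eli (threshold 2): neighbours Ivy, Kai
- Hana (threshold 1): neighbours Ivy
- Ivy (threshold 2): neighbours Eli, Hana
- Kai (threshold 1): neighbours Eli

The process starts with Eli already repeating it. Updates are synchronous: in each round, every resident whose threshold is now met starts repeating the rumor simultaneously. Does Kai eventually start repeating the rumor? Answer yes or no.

yes

Round 1 — Eli starts repeating the rumor (initial).
Round 2 — checking thresholds:
  Ivy: 1 of 2 neighbours < 2, holds.
  Kai: 1 of 1 neighbours ≥ 1, starts repeating the rumor.
Round 3 — no new spreads; cascade stops.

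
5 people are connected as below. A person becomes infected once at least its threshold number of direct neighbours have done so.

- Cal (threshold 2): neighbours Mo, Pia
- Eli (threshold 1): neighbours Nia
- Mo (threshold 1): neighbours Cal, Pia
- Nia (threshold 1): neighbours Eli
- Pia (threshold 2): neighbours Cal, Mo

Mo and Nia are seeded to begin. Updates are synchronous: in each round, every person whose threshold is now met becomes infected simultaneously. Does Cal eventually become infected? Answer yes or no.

Round 1 — Mo, Nia become infected (initial).
Round 2 — checking thresholds:
  Cal: 1 of 2 neighbours < 2, not yet.
  Eli: 1 of 1 neighbours ≥ 1, becomes infected.
  Pia: 1 of 2 neighbours < 2, not yet.
Round 3 — no new infections; cascade stops.

no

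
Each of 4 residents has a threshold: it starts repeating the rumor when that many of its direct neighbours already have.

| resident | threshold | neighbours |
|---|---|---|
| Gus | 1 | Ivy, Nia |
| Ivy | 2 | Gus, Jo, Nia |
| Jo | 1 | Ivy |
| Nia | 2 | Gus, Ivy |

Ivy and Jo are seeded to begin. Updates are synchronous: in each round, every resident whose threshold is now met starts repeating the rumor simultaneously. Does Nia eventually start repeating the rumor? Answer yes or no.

Round 1 — Ivy, Jo start repeating the rumor (initial).
Round 2 — checking thresholds:
  Gus: 1 of 2 neighbours ≥ 1, starts repeating the rumor.
  Nia: 1 of 2 neighbours < 2, not yet.
Round 3 — checking thresholds:
  Nia: 2 of 2 neighbours ≥ 2, starts repeating the rumor.
Round 4 — no new spreads; cascade stops.

yes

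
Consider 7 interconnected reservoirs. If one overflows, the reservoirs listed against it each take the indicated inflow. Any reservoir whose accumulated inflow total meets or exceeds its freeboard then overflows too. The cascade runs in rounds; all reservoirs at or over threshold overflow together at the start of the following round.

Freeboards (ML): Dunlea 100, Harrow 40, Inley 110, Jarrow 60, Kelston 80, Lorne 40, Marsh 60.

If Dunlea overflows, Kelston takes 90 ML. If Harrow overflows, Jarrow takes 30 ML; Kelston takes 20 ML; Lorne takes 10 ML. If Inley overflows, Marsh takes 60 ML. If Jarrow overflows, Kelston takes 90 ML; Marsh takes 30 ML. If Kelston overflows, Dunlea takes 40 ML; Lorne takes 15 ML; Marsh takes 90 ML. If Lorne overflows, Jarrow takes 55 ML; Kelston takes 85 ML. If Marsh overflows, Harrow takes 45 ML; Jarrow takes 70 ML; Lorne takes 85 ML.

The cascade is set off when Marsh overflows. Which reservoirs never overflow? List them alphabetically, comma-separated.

Round 1 — Marsh overflows (initial).
  Harrow: +45 → 45 ≥ 40
  Jarrow: +70 → 70 ≥ 60
  Lorne: +85 → 85 ≥ 40
Round 2 — Harrow, Jarrow, Lorne overflow.
  Kelston: +20+90+85 → 195 ≥ 80
Round 3 — Kelston overflows.
  Dunlea: +40 → 40 < 100
No further overflows.

Dunlea, Inley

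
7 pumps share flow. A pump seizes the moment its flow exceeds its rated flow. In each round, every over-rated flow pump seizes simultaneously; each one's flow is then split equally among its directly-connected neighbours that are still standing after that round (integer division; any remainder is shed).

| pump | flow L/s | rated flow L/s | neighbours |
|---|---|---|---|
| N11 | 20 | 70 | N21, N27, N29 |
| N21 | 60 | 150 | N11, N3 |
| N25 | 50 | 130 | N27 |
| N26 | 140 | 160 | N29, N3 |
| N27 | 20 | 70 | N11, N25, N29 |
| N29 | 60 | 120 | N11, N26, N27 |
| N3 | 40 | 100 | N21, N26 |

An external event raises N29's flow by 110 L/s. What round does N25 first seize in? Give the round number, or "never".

Round 1 — N29 at 170 > 120. N29 seizes.
  N29 sheds 170 L/s to N11, N26, N27: 56 each (2 lost).
    N11: 20+56 = 76 > 70
    N26: 140+56 = 196 > 160
    N27: 20+56 = 76 > 70
Round 2 — N11, N26, N27 seize.
  N11 sheds 76 L/s to N21: 76 each.
    N21: 60+76 = 136 ≤ 150
  N26 sheds 196 L/s to N3: 196 each.
    N3: 40+196 = 236 > 100
  N27 sheds 76 L/s to N25: 76 each.
    N25: 50+76 = 126 ≤ 130
Round 3 — N3 seizes.
  N3 sheds 236 L/s to N21: 236 each.
    N21: 136+236 = 372 > 150
Round 4 — N21 seizes.
  N21 sheds 372 L/s: no online neighbours, lost.
No further seizures.

never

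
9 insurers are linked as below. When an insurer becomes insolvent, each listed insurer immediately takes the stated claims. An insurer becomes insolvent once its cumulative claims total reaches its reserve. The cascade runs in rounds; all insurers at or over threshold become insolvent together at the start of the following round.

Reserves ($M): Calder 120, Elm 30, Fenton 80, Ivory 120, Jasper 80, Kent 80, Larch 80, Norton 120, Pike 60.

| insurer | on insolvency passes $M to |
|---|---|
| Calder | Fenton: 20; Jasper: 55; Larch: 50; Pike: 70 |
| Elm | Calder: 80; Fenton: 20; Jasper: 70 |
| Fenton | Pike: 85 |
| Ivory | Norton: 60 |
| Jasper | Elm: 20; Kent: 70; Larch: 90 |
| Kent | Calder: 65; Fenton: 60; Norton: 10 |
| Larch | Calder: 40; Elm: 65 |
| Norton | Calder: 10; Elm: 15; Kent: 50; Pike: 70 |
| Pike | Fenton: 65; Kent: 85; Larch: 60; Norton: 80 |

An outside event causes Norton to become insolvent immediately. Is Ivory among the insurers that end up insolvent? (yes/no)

Round 1 — Norton becomes insolvent (initial).
  Calder: +10 → 10 < 120
  Elm: +15 → 15 < 30
  Kent: +50 → 50 < 80
  Pike: +70 → 70 ≥ 60
Round 2 — Pike becomes insolvent.
  Fenton: +65 → 65 < 80
  Kent: +85 → 135 ≥ 80
  Larch: +60 → 60 < 80
Round 3 — Kent becomes insolvent.
  Calder: +65 → 75 < 120
  Fenton: +60 → 125 ≥ 80
Round 4 — Fenton becomes insolvent.
No further insolvencies.

no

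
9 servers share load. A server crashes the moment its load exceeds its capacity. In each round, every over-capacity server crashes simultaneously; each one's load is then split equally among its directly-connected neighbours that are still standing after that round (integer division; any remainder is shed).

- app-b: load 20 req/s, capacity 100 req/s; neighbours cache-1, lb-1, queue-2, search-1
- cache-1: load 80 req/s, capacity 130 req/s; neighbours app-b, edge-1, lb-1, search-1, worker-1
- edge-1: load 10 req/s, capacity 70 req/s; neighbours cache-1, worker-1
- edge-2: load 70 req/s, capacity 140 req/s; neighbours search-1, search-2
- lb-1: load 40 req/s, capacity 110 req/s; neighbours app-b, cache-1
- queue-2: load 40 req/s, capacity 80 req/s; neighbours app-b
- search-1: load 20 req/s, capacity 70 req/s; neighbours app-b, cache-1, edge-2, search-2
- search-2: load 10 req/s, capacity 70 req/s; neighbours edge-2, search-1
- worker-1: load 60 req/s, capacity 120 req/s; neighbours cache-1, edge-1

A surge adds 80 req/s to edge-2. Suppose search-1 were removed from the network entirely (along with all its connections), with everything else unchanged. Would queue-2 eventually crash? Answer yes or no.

With search-1 removed:
Round 1 — edge-2 at 150 > 140. edge-2 crashes.
  edge-2 sheds 150 req/s to search-2: 150 each.
    search-2: 10+150 = 160 > 70
Round 2 — search-2 crashes.
  search-2 sheds 160 req/s: no online neighbours, lost.
No further crashes.

no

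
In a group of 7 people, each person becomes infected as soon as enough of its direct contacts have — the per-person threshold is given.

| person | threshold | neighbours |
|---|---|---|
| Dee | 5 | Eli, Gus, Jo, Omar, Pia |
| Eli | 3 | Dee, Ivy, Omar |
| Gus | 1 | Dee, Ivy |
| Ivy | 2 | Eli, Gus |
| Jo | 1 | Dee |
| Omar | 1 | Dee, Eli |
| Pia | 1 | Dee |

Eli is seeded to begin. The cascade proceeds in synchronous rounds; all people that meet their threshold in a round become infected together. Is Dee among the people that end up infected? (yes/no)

no

Round 1 — Eli becomes infected (initial).
Round 2 — checking thresholds:
  Dee: 1 of 5 neighbours < 5, not yet.
  Ivy: 1 of 2 neighbours < 2, not yet.
  Omar: 1 of 2 neighbours ≥ 1, becomes infected.
Round 3 — no new infections; cascade stops.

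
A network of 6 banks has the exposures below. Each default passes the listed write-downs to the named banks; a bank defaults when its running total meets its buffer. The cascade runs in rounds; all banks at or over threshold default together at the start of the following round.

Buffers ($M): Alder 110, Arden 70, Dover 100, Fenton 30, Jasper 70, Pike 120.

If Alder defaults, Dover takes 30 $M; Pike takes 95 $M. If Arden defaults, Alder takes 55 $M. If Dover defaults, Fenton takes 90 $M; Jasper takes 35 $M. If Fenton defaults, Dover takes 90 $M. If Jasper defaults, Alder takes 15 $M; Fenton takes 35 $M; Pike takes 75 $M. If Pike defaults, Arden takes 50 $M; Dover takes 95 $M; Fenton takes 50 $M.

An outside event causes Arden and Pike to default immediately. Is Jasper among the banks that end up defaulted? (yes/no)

no

Round 1 — Arden, Pike default (initial).
  Alder: +55 → 55 < 110
  Dover: +95 → 95 < 100
  Fenton: +50 → 50 ≥ 30
Round 2 — Fenton defaults.
  Dover: +90 → 185 ≥ 100
Round 3 — Dover defaults.
  Jasper: +35 → 35 < 70
No further defaults.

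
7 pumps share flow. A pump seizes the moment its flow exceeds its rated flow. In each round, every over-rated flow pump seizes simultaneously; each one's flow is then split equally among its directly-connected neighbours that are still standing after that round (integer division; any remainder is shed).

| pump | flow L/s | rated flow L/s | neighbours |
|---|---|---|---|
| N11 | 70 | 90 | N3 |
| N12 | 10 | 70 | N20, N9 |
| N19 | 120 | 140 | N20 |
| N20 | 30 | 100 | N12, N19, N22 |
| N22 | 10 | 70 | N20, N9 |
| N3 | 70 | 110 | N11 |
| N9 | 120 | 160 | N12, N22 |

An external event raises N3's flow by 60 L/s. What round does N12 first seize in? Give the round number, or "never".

Round 1 — N3 at 130 > 110. N3 seizes.
  N3 sheds 130 L/s to N11: 130 each.
    N11: 70+130 = 200 > 90
Round 2 — N11 seizes.
  N11 sheds 200 L/s: no online neighbours, lost.
No further seizures.

never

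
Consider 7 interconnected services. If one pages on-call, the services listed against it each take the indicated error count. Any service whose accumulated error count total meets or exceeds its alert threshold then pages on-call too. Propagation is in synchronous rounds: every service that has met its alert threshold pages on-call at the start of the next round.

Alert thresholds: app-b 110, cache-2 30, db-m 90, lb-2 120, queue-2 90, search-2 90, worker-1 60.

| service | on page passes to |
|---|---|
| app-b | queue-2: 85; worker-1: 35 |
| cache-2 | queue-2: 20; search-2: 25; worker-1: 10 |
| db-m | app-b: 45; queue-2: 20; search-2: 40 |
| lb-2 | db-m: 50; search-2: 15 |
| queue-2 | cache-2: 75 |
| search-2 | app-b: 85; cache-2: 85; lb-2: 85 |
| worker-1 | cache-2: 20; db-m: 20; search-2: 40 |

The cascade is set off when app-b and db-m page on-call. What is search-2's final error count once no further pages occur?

65

Round 1 — app-b, db-m page on-call (initial).
  queue-2: +85+20 → 105 ≥ 90
  search-2: +40 → 40 < 90
  worker-1: +35 → 35 < 60
Round 2 — queue-2 pages on-call.
  cache-2: +75 → 75 ≥ 30
Round 3 — cache-2 pages on-call.
  search-2: +25 → 65 < 90
  worker-1: +10 → 45 < 60
No further pages.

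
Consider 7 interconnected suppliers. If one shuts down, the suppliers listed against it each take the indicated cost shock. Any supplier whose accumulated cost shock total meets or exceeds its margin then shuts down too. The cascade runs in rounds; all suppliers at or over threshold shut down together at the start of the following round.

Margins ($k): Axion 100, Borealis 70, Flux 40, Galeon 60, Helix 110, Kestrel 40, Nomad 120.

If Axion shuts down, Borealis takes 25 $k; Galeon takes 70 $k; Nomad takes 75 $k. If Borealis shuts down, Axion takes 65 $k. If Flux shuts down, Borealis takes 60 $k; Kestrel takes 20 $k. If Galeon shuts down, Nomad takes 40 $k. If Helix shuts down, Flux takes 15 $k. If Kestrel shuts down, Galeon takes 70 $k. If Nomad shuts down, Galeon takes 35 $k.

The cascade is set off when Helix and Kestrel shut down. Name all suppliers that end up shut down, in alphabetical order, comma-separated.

Galeon, Helix, Kestrel

Round 1 — Helix, Kestrel shut down (initial).
  Flux: +15 → 15 < 40
  Galeon: +70 → 70 ≥ 60
Round 2 — Galeon shuts down.
  Nomad: +40 → 40 < 120
No further shutdowns.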